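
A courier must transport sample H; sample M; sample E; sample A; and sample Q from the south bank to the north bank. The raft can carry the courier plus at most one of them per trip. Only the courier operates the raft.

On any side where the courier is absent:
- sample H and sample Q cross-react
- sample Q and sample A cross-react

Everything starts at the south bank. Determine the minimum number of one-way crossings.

11

Counting alone: the courier can take at most 1 across per trip to the north bank, so moving all 5 needs at least 5 loaded trips out, with a return between consecutive ones — at least 9 crossings.
The safety rule pushes this higher. Following every safe sequence of crossings, the most of the 5 that can be at the north bank as the raft arrives there on crossing 9 is 4 — never all 5.
So no plan with fewer than 11 crossings exists, and this one achieves 11:
1. Courier goes to the north bank with sample Q.  [the south bank: sample A, sample E, sample H, sample M | the north bank: sample Q]
2. Courier goes back to the south bank alone.  [the south bank: sample A, sample E, sample H, sample M | the north bank: sample Q]
3. Courier goes to the north bank with sample H.  [the south bank: sample A, sample E, sample M | the north bank: sample H, sample Q]
4. Courier goes back to the south bank with sample Q.  [the south bank: sample A, sample E, sample M, sample Q | the north bank: sample H]
5. Courier goes to the north bank with sample A.  [the south bank: sample E, sample M, sample Q | the north bank: sample A, sample H]
6. Courier goes back to the south bank alone.  [the south bank: sample E, sample M, sample Q | the north bank: sample A, sample H]
7. Courier goes to the north bank with sample M.  [the south bank: sample E, sample Q | the north bank: sample A, sample H, sample M]
8. Courier goes back to the south bank alone.  [the south bank: sample E, sample Q | the north bank: sample A, sample H, sample M]
9. Courier goes to the north bank with sample E.  [the south bank: sample Q | the north bank: sample A, sample E, sample H, sample M]
10. Courier goes back to the south bank alone.  [the south bank: sample Q | the north bank: sample A, sample E, sample H, sample M]
11. Courier goes to the north bank with sample Q.  [the south bank: — | the north bank: sample A, sample E, sample H, sample M, sample Q]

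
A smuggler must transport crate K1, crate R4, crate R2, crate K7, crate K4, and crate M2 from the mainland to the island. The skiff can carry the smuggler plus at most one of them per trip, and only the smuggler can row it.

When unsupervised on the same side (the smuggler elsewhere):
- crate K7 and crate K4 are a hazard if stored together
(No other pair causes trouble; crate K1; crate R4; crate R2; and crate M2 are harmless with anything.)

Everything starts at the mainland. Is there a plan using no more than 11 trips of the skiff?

Yes

Yes — this plan uses 11 crossings (≤ 11):
1. Smuggler goes to the island with crate K7.  [the mainland: crate K1, crate K4, crate M2, crate R2, crate R4 | the island: crate K7]
2. Smuggler goes back to the mainland alone.  [the mainland: crate K1, crate K4, crate M2, crate R2, crate R4 | the island: crate K7]
3. Smuggler goes to the island with crate K1.  [the mainland: crate K4, crate M2, crate R2, crate R4 | the island: crate K1, crate K7]
4. Smuggler goes back to the mainland alone.  [the mainland: crate K4, crate M2, crate R2, crate R4 | the island: crate K1, crate K7]
5. Smuggler goes to the island with crate R4.  [the mainland: crate K4, crate M2, crate R2 | the island: crate K1, crate K7, crate R4]
6. Smuggler goes back to the mainland alone.  [the mainland: crate K4, crate M2, crate R2 | the island: crate K1, crate K7, crate R4]
7. Smuggler goes to the island with crate R2.  [the mainland: crate K4, crate M2 | the island: crate K1, crate K7, crate R2, crate R4]
8. Smuggler goes back to the mainland alone.  [the mainland: crate K4, crate M2 | the island: crate K1, crate K7, crate R2, crate R4]
9. Smuggler goes to the island with crate M2.  [the mainland: crate K4 | the island: crate K1, crate K7, crate M2, crate R2, crate R4]
10. Smuggler goes back to the mainland alone.  [the mainland: crate K4 | the island: crate K1, crate K7, crate M2, crate R2, crate R4]
11. Smuggler goes to the island with crate K4.  [the mainland: — | the island: crate K1, crate K4, crate K7, crate M2, crate R2, crate R4]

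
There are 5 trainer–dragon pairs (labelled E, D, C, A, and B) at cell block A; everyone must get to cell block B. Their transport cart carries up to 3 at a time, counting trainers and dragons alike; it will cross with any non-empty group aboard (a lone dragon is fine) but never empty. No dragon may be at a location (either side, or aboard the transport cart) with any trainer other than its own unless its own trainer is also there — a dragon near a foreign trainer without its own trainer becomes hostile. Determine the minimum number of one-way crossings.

11

Counting alone: each trip to cell block B takes at most 3 across and each return brings at least 1 back, so after t trips out (and t−1 returns) at most 3t − (t−1) of the 10 are across; that first reaches 10 at t = 5, so at least 9 crossings are needed.
The safety rule pushes this higher. Following every safe sequence of crossings, the most of the 10 that can be at cell block B as the transport cart arrives there on crossing 9 is 9 — never all 10.
So no plan with fewer than 11 crossings exists, and this one achieves 11:
1. dragon E and trainer E cross → cell block B.
2. trainer E crosses ← cell block A.
3. dragon A, dragon C, and dragon D cross → cell block B.
4. dragon E crosses ← cell block A.
5. trainer A, trainer C, and trainer D cross → cell block B.
6. dragon D and trainer D cross ← cell block A.
7. trainer B, trainer D, and trainer E cross → cell block B.
8. dragon C crosses ← cell block A.
9. dragon D and dragon E cross → cell block B.
10. dragon E crosses ← cell block A.
11. dragon B, dragon C, and dragon E cross → cell block B.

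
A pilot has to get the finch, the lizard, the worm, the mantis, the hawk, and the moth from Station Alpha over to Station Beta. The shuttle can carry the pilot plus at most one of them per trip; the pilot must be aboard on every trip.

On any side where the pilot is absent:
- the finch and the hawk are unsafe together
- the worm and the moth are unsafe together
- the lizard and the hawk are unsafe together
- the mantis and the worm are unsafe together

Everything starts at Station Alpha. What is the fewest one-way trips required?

impossible

Whatever the first load, the items left behind include a forbidden pair without the pilot. No opening move is safe, so no plan exists.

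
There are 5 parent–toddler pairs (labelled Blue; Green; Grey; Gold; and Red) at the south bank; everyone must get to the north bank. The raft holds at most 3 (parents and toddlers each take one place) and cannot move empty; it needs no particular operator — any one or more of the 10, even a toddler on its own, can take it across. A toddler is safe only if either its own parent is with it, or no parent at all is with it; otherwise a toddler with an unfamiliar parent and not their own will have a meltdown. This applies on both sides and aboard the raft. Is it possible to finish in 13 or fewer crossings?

Yes — this plan uses 11 crossings (≤ 13):
1. parent Blue and toddler Blue cross → the north bank.
2. parent Blue crosses ← the south bank.
3. toddler Gold, toddler Green, and toddler Grey cross → the north bank.
4. toddler Blue crosses ← the south bank.
5. parent Gold, parent Green, and parent Grey cross → the north bank.
6. parent Green and toddler Green cross ← the south bank.
7. parent Blue, parent Green, and parent Red cross → the north bank.
8. toddler Grey crosses ← the south bank.
9. toddler Blue and toddler Green cross → the north bank.
10. toddler Blue crosses ← the south bank.
11. toddler Blue, toddler Grey, and toddler Red cross → the north bank.

Yes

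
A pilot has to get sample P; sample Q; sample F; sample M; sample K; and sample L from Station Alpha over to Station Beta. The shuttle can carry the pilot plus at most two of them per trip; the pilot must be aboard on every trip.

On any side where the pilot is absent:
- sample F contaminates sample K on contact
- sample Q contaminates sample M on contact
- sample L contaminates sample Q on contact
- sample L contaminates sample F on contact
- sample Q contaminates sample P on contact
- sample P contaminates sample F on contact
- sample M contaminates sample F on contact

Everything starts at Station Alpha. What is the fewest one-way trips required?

Counting alone: the pilot can take at most 2 across per trip to Station Beta, so moving all 6 needs at least 3 loaded trips out, with a return between consecutive ones — at least 5 crossings.
The safety rule pushes this higher. Following every safe sequence of crossings, the most of the 6 that can be at Station Beta as the shuttle arrives there on crossing 5 is 4 — never all 6.
So no plan with fewer than 7 crossings exists, and this one achieves 7:
1. Pilot goes to Station Beta with sample F and sample Q.
2. Pilot goes back to Station Alpha alone.
3. Pilot goes to Station Beta with sample M and sample P.
4. Pilot goes back to Station Alpha with sample F and sample Q.
5. Pilot goes to Station Beta with sample K and sample L.
6. Pilot goes back to Station Alpha alone.
7. Pilot goes to Station Beta with sample F and sample Q.

7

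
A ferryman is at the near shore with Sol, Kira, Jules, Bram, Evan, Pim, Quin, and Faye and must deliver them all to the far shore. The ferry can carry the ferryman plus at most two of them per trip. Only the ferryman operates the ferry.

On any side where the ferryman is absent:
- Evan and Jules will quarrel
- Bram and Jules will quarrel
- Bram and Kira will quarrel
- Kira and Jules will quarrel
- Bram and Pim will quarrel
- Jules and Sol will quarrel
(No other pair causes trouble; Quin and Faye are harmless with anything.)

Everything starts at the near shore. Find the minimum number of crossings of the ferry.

13

Counting alone: the ferryman can take at most 2 across per trip to the far shore, so moving all 8 needs at least 4 loaded trips out, with a return between consecutive ones — at least 7 crossings.
The safety rule pushes this higher. Following every safe sequence of crossings, the most of the 8 that can be at the far shore as the ferry arrives there on crossings 7, 9, 11 is 5, 6, 7 respectively — never all 8.
So no plan with fewer than 13 crossings exists, and this one achieves 13:
1. Ferryman goes to the far shore with Bram and Jules.  [the near shore: Evan, Faye, Kira, Pim, Quin, Sol | the far shore: Bram, Jules]
2. Ferryman goes back to the near shore with Jules.  [the near shore: Evan, Faye, Jules, Kira, Pim, Quin, Sol | the far shore: Bram]
3. Ferryman goes to the far shore with Jules and Sol.  [the near shore: Evan, Faye, Kira, Pim, Quin | the far shore: Bram, Jules, Sol]
4. Ferryman goes back to the near shore with Jules.  [the near shore: Evan, Faye, Jules, Kira, Pim, Quin | the far shore: Bram, Sol]
5. Ferryman goes to the far shore with Evan and Kira.  [the near shore: Faye, Jules, Pim, Quin | the far shore: Bram, Evan, Kira, Sol]
6. Ferryman goes back to the near shore with Kira.  [the near shore: Faye, Jules, Kira, Pim, Quin | the far shore: Bram, Evan, Sol]
7. Ferryman goes to the far shore with Kira and Pim.  [the near shore: Faye, Jules, Quin | the far shore: Bram, Evan, Kira, Pim, Sol]
8. Ferryman goes back to the near shore with Bram.  [the near shore: Bram, Faye, Jules, Quin | the far shore: Evan, Kira, Pim, Sol]
9. Ferryman goes to the far shore with Jules and Quin.  [the near shore: Bram, Faye | the far shore: Evan, Jules, Kira, Pim, Quin, Sol]
10. Ferryman goes back to the near shore with Jules.  [the near shore: Bram, Faye, Jules | the far shore: Evan, Kira, Pim, Quin, Sol]
11. Ferryman goes to the far shore with Faye and Jules.  [the near shore: Bram | the far shore: Evan, Faye, Jules, Kira, Pim, Quin, Sol]
12. Ferryman goes back to the near shore with Jules.  [the near shore: Bram, Jules | the far shore: Evan, Faye, Kira, Pim, Quin, Sol]
13. Ferryman goes to the far shore with Bram and Jules.  [the near shore: — | the far shore: Bram, Evan, Faye, Jules, Kira, Pim, Quin, Sol]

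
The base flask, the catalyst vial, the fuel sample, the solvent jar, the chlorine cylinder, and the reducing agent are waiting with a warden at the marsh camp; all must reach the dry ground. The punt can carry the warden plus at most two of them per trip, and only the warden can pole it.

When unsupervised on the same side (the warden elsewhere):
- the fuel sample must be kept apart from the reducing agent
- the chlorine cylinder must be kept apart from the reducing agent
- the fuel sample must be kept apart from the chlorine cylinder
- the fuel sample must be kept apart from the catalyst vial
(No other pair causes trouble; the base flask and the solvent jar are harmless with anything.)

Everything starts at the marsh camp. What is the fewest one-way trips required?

9

Counting alone: the warden can take at most 2 across per trip to the dry ground, so moving all 6 needs at least 3 loaded trips out, with a return between consecutive ones — at least 5 crossings.
The safety rule pushes this higher. Following every safe sequence of crossings, the most of the 6 that can be at the dry ground as the punt arrives there on crossings 5, 7 is 4, 5 respectively — never all 6.
So no plan with fewer than 9 crossings exists, and this one achieves 9:
1. Warden goes to the dry ground with the chlorine cylinder and the fuel sample.  [the marsh camp: the base flask, the catalyst vial, the reducing agent, the solvent jar | the dry ground: the chlorine cylinder, the fuel sample]
2. Warden goes back to the marsh camp with the fuel sample.  [the marsh camp: the base flask, the catalyst vial, the fuel sample, the reducing agent, the solvent jar | the dry ground: the chlorine cylinder]
3. Warden goes to the dry ground with the base flask and the fuel sample.  [the marsh camp: the catalyst vial, the reducing agent, the solvent jar | the dry ground: the base flask, the chlorine cylinder, the fuel sample]
4. Warden goes back to the marsh camp with the fuel sample.  [the marsh camp: the catalyst vial, the fuel sample, the reducing agent, the solvent jar | the dry ground: the base flask, the chlorine cylinder]
5. Warden goes to the dry ground with the catalyst vial and the fuel sample.  [the marsh camp: the reducing agent, the solvent jar | the dry ground: the base flask, the catalyst vial, the chlorine cylinder, the fuel sample]
6. Warden goes back to the marsh camp with the fuel sample.  [the marsh camp: the fuel sample, the reducing agent, the solvent jar | the dry ground: the base flask, the catalyst vial, the chlorine cylinder]
7. Warden goes to the dry ground with the fuel sample and the solvent jar.  [the marsh camp: the reducing agent | the dry ground: the base flask, the catalyst vial, the chlorine cylinder, the fuel sample, the solvent jar]
8. Warden goes back to the marsh camp with the fuel sample.  [the marsh camp: the fuel sample, the reducing agent | the dry ground: the base flask, the catalyst vial, the chlorine cylinder, the solvent jar]
9. Warden goes to the dry ground with the fuel sample and the reducing agent.  [the marsh camp: — | the dry ground: the base flask, the catalyst vial, the chlorine cylinder, the fuel sample, the reducing agent, the solvent jar]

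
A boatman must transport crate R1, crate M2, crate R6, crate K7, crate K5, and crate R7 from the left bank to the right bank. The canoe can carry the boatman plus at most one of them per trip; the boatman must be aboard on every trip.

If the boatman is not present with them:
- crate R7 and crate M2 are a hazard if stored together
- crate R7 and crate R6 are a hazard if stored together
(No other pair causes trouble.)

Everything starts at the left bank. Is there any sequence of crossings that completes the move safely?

Yes

1. Boatman goes to the right bank with crate R7.  [the left bank: crate K5, crate K7, crate M2, crate R1, crate R6 | the right bank: crate R7]
2. Boatman goes back to the left bank alone.  [the left bank: crate K5, crate K7, crate M2, crate R1, crate R6 | the right bank: crate R7]
3. Boatman goes to the right bank with crate R1.  [the left bank: crate K5, crate K7, crate M2, crate R6 | the right bank: crate R1, crate R7]
4. Boatman goes back to the left bank alone.  [the left bank: crate K5, crate K7, crate M2, crate R6 | the right bank: crate R1, crate R7]
5. Boatman goes to the right bank with crate M2.  [the left bank: crate K5, crate K7, crate R6 | the right bank: crate M2, crate R1, crate R7]
6. Boatman goes back to the left bank with crate R7.  [the left bank: crate K5, crate K7, crate R6, crate R7 | the right bank: crate M2, crate R1]
7. Boatman goes to the right bank with crate R6.  [the left bank: crate K5, crate K7, crate R7 | the right bank: crate M2, crate R1, crate R6]
8. Boatman goes back to the left bank alone.  [the left bank: crate K5, crate K7, crate R7 | the right bank: crate M2, crate R1, crate R6]
9. Boatman goes to the right bank with crate K7.  [the left bank: crate K5, crate R7 | the right bank: crate K7, crate M2, crate R1, crate R6]
10. Boatman goes back to the left bank alone.  [the left bank: crate K5, crate R7 | the right bank: crate K7, crate M2, crate R1, crate R6]
11. Boatman goes to the right bank with crate K5.  [the left bank: crate R7 | the right bank: crate K5, crate K7, crate M2, crate R1, crate R6]
12. Boatman goes back to the left bank alone.  [the left bank: crate R7 | the right bank: crate K5, crate K7, crate M2, crate R1, crate R6]
13. Boatman goes to the right bank with crate R7.  [the left bank: — | the right bank: crate K5, crate K7, crate M2, crate R1, crate R6, crate R7]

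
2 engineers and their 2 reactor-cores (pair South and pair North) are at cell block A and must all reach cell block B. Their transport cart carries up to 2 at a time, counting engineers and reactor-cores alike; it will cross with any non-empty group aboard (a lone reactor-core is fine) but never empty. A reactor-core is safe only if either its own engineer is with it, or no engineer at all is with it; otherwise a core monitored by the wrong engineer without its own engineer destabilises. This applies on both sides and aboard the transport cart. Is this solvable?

Yes

1. engineer South and reactor-core South cross → cell block B.
2. engineer South crosses ← cell block A.
3. engineer North and engineer South cross → cell block B.
4. engineer North crosses ← cell block A.
5. engineer North and reactor-core North cross → cell block B.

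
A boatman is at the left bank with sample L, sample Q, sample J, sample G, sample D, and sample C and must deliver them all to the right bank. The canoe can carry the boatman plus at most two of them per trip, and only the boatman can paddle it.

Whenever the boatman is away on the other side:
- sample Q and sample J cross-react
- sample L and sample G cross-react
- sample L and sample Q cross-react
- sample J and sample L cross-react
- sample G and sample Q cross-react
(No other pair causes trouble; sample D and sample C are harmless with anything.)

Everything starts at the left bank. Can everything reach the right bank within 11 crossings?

Yes — this plan uses 9 crossings (≤ 11):
1. Boatman goes to the right bank with sample L and sample Q.
2. Boatman goes back to the left bank with sample L.
3. Boatman goes to the right bank with sample D and sample L.
4. Boatman goes back to the left bank with sample L.
5. Boatman goes to the right bank with sample C and sample L.
6. Boatman goes back to the left bank with sample L.
7. Boatman goes to the right bank with sample G and sample J.
8. Boatman goes back to the left bank with sample Q.
9. Boatman goes to the right bank with sample L and sample Q.

Yes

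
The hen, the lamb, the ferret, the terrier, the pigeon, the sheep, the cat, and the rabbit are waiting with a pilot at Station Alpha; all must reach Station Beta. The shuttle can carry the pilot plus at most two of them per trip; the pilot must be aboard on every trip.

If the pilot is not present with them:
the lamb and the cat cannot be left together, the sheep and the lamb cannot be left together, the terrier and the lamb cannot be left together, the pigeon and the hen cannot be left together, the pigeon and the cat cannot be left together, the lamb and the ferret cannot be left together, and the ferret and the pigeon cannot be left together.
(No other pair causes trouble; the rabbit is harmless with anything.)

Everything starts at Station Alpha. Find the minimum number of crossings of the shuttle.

9

Counting alone: the pilot can take at most 2 across per trip to Station Beta, so moving all 8 needs at least 4 loaded trips out, with a return between consecutive ones — at least 7 crossings.
The safety rule pushes this higher. Following every safe sequence of crossings, the most of the 8 that can be at Station Beta as the shuttle arrives there on crossing 7 is 6 — never all 8.
So no plan with fewer than 9 crossings exists, and this one achieves 9:
1. Pilot goes to Station Beta with the lamb and the pigeon.
2. Pilot goes back to Station Alpha alone.
3. Pilot goes to Station Beta with the hen and the rabbit.
4. Pilot goes back to Station Alpha with the pigeon.
5. Pilot goes to Station Beta with the cat and the ferret.
6. Pilot goes back to Station Alpha with the lamb.
7. Pilot goes to Station Beta with the sheep and the terrier.
8. Pilot goes back to Station Alpha alone.
9. Pilot goes to Station Beta with the lamb and the pigeon.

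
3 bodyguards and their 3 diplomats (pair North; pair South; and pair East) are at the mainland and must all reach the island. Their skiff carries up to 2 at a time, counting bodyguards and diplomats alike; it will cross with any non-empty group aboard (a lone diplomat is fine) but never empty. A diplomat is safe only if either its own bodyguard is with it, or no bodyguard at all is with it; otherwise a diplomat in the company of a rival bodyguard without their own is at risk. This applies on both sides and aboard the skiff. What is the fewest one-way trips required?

Counting alone: each trip to the island takes at most 2 across and each return brings at least 1 back, so after t trips out (and t−1 returns) at most 2t − (t−1) of the 6 are across; that first reaches 6 at t = 5, so at least 9 crossings are needed.
The safety rule pushes this higher. Following every safe sequence of crossings, the most of the 6 that can be at the island as the skiff arrives there on crossing 9 is 5 — never all 6.
So no plan with fewer than 11 crossings exists, and this one achieves 11:
1. bodyguard North and diplomat North cross → the island.
2. bodyguard North crosses ← the mainland.
3. diplomat East and diplomat South cross → the island.
4. diplomat North crosses ← the mainland.
5. bodyguard East and bodyguard South cross → the island.
6. bodyguard South and diplomat South cross ← the mainland.
7. bodyguard North and bodyguard South cross → the island.
8. diplomat East crosses ← the mainland.
9. diplomat North and diplomat South cross → the island.
10. bodyguard East crosses ← the mainland.
11. bodyguard East and diplomat East cross → the island.

11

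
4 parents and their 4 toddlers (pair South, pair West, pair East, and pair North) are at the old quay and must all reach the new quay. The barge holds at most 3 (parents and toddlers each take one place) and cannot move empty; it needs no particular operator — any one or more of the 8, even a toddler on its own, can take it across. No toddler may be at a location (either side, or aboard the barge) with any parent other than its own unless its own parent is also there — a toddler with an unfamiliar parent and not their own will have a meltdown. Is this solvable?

Yes

1. parent South and toddler South cross → the new quay.
2. parent South crosses ← the old quay.
3. parent South, parent West, and toddler West cross → the new quay.
4. parent South and toddler South cross ← the old quay.
5. parent East, parent North, and parent South cross → the new quay.
6. toddler West crosses ← the old quay.
7. toddler South and toddler West cross → the new quay.
8. toddler South crosses ← the old quay.
9. toddler East, toddler North, and toddler South cross → the new quay.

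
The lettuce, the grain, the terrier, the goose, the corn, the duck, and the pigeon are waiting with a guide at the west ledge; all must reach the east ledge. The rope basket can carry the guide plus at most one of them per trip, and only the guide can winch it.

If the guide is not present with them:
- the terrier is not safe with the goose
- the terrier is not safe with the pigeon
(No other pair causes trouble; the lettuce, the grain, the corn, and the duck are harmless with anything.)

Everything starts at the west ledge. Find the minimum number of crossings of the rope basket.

15

Counting alone: the guide can take at most 1 across per trip to the east ledge, so moving all 7 needs at least 7 loaded trips out, with a return between consecutive ones — at least 13 crossings.
The safety rule pushes this higher. Following every safe sequence of crossings, the most of the 7 that can be at the east ledge as the rope basket arrives there on crossing 13 is 6 — never all 7.
So no plan with fewer than 15 crossings exists, and this one achieves 15:
1. Guide goes to the east ledge with the terrier.
2. Guide goes back to the west ledge alone.
3. Guide goes to the east ledge with the lettuce.
4. Guide goes back to the west ledge alone.
5. Guide goes to the east ledge with the grain.
6. Guide goes back to the west ledge alone.
7. Guide goes to the east ledge with the goose.
8. Guide goes back to the west ledge with the terrier.
9. Guide goes to the east ledge with the pigeon.
10. Guide goes back to the west ledge alone.
11. Guide goes to the east ledge with the corn.
12. Guide goes back to the west ledge alone.
13. Guide goes to the east ledge with the duck.
14. Guide goes back to the west ledge alone.
15. Guide goes to the east ledge with the terrier.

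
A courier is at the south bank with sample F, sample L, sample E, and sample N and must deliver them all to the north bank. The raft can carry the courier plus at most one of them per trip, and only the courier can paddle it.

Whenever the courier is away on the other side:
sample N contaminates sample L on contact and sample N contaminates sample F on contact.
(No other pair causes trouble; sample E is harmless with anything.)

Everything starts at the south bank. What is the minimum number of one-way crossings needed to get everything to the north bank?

9

Counting alone: the courier can take at most 1 across per trip to the north bank, so moving all 4 needs at least 4 loaded trips out, with a return between consecutive ones — at least 7 crossings.
The safety rule pushes this higher. Following every safe sequence of crossings, the most of the 4 that can be at the north bank as the raft arrives there on crossing 7 is 3 — never all 4.
So no plan with fewer than 9 crossings exists, and this one achieves 9:
1. Courier goes to the north bank with sample N.  [the south bank: sample E, sample F, sample L | the north bank: sample N]
2. Courier goes back to the south bank alone.  [the south bank: sample E, sample F, sample L | the north bank: sample N]
3. Courier goes to the north bank with sample F.  [the south bank: sample E, sample L | the north bank: sample F, sample N]
4. Courier goes back to the south bank with sample N.  [the south bank: sample E, sample L, sample N | the north bank: sample F]
5. Courier goes to the north bank with sample L.  [the south bank: sample E, sample N | the north bank: sample F, sample L]
6. Courier goes back to the south bank alone.  [the south bank: sample E, sample N | the north bank: sample F, sample L]
7. Courier goes to the north bank with sample E.  [the south bank: sample N | the north bank: sample E, sample F, sample L]
8. Courier goes back to the south bank alone.  [the south bank: sample N | the north bank: sample E, sample F, sample L]
9. Courier goes to the north bank with sample N.  [the south bank: — | the north bank: sample E, sample F, sample L, sample N]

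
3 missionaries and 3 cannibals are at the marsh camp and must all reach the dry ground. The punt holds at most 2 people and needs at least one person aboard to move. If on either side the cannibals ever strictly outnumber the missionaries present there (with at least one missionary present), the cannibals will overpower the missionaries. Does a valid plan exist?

1. 2 cannibals → the dry ground.  (the marsh camp: 3M 1C; the dry ground: 0M 2C)
2. 1 cannibal ← the marsh camp.  (the marsh camp: 3M 2C; the dry ground: 0M 1C)
3. 2 cannibals → the dry ground.  (the marsh camp: 3M 0C; the dry ground: 0M 3C)
4. 1 cannibal ← the marsh camp.  (the marsh camp: 3M 1C; the dry ground: 0M 2C)
5. 2 missionaries → the dry ground.  (the marsh camp: 1M 1C; the dry ground: 2M 2C)
6. 1 missionary and 1 cannibal ← the marsh camp.  (the marsh camp: 2M 2C; the dry ground: 1M 1C)
7. 2 missionaries → the dry ground.  (the marsh camp: 0M 2C; the dry ground: 3M 1C)
8. 1 cannibal ← the marsh camp.  (the marsh camp: 0M 3C; the dry ground: 3M 0C)
9. 2 cannibals → the dry ground.  (the marsh camp: 0M 1C; the dry ground: 3M 2C)
10. 1 cannibal ← the marsh camp.  (the marsh camp: 0M 2C; the dry ground: 3M 1C)
11. 2 cannibals → the dry ground.  (the marsh camp: 0M 0C; the dry ground: 3M 3C)

Yes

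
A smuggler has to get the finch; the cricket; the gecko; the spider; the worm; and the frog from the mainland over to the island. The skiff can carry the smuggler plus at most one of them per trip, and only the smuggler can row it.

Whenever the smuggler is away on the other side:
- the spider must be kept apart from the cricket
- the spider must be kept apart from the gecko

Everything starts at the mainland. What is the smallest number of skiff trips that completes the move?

Counting alone: the smuggler can take at most 1 across per trip to the island, so moving all 6 needs at least 6 loaded trips out, with a return between consecutive ones — at least 11 crossings.
The safety rule pushes this higher. Following every safe sequence of crossings, the most of the 6 that can be at the island as the skiff arrives there on crossing 11 is 5 — never all 6.
So no plan with fewer than 13 crossings exists, and this one achieves 13:
1. Smuggler goes to the island with the spider.  [the mainland: the cricket, the finch, the frog, the gecko, the worm | the island: the spider]
2. Smuggler goes back to the mainland alone.  [the mainland: the cricket, the finch, the frog, the gecko, the worm | the island: the spider]
3. Smuggler goes to the island with the finch.  [the mainland: the cricket, the frog, the gecko, the worm | the island: the finch, the spider]
4. Smuggler goes back to the mainland alone.  [the mainland: the cricket, the frog, the gecko, the worm | the island: the finch, the spider]
5. Smuggler goes to the island with the cricket.  [the mainland: the frog, the gecko, the worm | the island: the cricket, the finch, the spider]
6. Smuggler goes back to the mainland with the spider.  [the mainland: the frog, the gecko, the spider, the worm | the island: the cricket, the finch]
7. Smuggler goes to the island with the gecko.  [the mainland: the frog, the spider, the worm | the island: the cricket, the finch, the gecko]
8. Smuggler goes back to the mainland alone.  [the mainland: the frog, the spider, the worm | the island: the cricket, the finch, the gecko]
9. Smuggler goes to the island with the worm.  [the mainland: the frog, the spider | the island: the cricket, the finch, the gecko, the worm]
10. Smuggler goes back to the mainland alone.  [the mainland: the frog, the spider | the island: the cricket, the finch, the gecko, the worm]
11. Smuggler goes to the island with the frog.  [the mainland: the spider | the island: the cricket, the finch, the frog, the gecko, the worm]
12. Smuggler goes back to the mainland alone.  [the mainland: the spider | the island: the cricket, the finch, the frog, the gecko, the worm]
13. Smuggler goes to the island with the spider.  [the mainland: — | the island: the cricket, the finch, the frog, the gecko, the spider, the worm]

13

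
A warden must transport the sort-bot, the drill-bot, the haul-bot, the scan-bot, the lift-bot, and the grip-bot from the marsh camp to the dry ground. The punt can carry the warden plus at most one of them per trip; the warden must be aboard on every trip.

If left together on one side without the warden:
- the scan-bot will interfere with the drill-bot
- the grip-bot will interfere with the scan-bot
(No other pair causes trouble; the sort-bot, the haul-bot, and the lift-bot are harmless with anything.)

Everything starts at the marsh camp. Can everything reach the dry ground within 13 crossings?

Yes

Yes — this plan uses 13 crossings (≤ 13):
1. Warden goes to the dry ground with the scan-bot.
2. Warden goes back to the marsh camp alone.
3. Warden goes to the dry ground with the sort-bot.
4. Warden goes back to the marsh camp alone.
5. Warden goes to the dry ground with the drill-bot.
6. Warden goes back to the marsh camp with the scan-bot.
7. Warden goes to the dry ground with the grip-bot.
8. Warden goes back to the marsh camp alone.
9. Warden goes to the dry ground with the haul-bot.
10. Warden goes back to the marsh camp alone.
11. Warden goes to the dry ground with the lift-bot.
12. Warden goes back to the marsh camp alone.
13. Warden goes to the dry ground with the scan-bot.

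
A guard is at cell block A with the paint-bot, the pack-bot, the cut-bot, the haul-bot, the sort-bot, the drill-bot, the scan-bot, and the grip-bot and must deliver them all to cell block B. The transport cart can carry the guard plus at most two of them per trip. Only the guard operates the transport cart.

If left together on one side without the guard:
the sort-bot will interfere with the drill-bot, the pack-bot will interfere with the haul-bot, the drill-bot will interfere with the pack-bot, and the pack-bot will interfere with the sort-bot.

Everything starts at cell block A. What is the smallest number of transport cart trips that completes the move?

Counting alone: the guard can take at most 2 across per trip to cell block B, so moving all 8 needs at least 4 loaded trips out, with a return between consecutive ones — at least 7 crossings.
The safety rule pushes this higher. Following every safe sequence of crossings, the most of the 8 that can be at cell block B as the transport cart arrives there on crossings 7, 9, 11 is 5, 6, 7 respectively — never all 8.
So no plan with fewer than 13 crossings exists, and this one achieves 13:
1. Guard goes to cell block B with the pack-bot and the sort-bot.  [cell block A: the cut-bot, the drill-bot, the grip-bot, the haul-bot, the paint-bot, the scan-bot | cell block B: the pack-bot, the sort-bot]
2. Guard goes back to cell block A with the pack-bot.  [cell block A: the cut-bot, the drill-bot, the grip-bot, the haul-bot, the pack-bot, the paint-bot, the scan-bot | cell block B: the sort-bot]
3. Guard goes to cell block B with the pack-bot and the paint-bot.  [cell block A: the cut-bot, the drill-bot, the grip-bot, the haul-bot, the scan-bot | cell block B: the pack-bot, the paint-bot, the sort-bot]
4. Guard goes back to cell block A with the pack-bot.  [cell block A: the cut-bot, the drill-bot, the grip-bot, the haul-bot, the pack-bot, the scan-bot | cell block B: the paint-bot, the sort-bot]
5. Guard goes to cell block B with the cut-bot and the pack-bot.  [cell block A: the drill-bot, the grip-bot, the haul-bot, the scan-bot | cell block B: the cut-bot, the pack-bot, the paint-bot, the sort-bot]
6. Guard goes back to cell block A with the pack-bot.  [cell block A: the drill-bot, the grip-bot, the haul-bot, the pack-bot, the scan-bot | cell block B: the cut-bot, the paint-bot, the sort-bot]
7. Guard goes to cell block B with the haul-bot and the pack-bot.  [cell block A: the drill-bot, the grip-bot, the scan-bot | cell block B: the cut-bot, the haul-bot, the pack-bot, the paint-bot, the sort-bot]
8. Guard goes back to cell block A with the pack-bot.  [cell block A: the drill-bot, the grip-bot, the pack-bot, the scan-bot | cell block B: the cut-bot, the haul-bot, the paint-bot, the sort-bot]
9. Guard goes to cell block B with the pack-bot and the scan-bot.  [cell block A: the drill-bot, the grip-bot | cell block B: the cut-bot, the haul-bot, the pack-bot, the paint-bot, the scan-bot, the sort-bot]
10. Guard goes back to cell block A with the pack-bot.  [cell block A: the drill-bot, the grip-bot, the pack-bot | cell block B: the cut-bot, the haul-bot, the paint-bot, the scan-bot, the sort-bot]
11. Guard goes to cell block B with the grip-bot and the pack-bot.  [cell block A: the drill-bot | cell block B: the cut-bot, the grip-bot, the haul-bot, the pack-bot, the paint-bot, the scan-bot, the sort-bot]
12. Guard goes back to cell block A with the pack-bot.  [cell block A: the drill-bot, the pack-bot | cell block B: the cut-bot, the grip-bot, the haul-bot, the paint-bot, the scan-bot, the sort-bot]
13. Guard goes to cell block B with the drill-bot and the pack-bot.  [cell block A: — | cell block B: the cut-bot, the drill-bot, the grip-bot, the haul-bot, the pack-bot, the paint-bot, the scan-bot, the sort-bot]

13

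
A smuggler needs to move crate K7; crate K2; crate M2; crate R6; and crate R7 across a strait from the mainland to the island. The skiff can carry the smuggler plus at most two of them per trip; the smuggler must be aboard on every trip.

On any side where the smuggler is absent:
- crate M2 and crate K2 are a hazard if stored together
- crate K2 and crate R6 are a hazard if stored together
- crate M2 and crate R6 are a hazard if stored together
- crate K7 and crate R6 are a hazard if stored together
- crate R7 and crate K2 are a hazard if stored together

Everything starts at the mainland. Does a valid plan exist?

1. Smuggler goes to the island with crate K2 and crate R6.
2. Smuggler goes back to the mainland with crate K2.
3. Smuggler goes to the island with crate K2 and crate K7.
4. Smuggler goes back to the mainland with crate R6.
5. Smuggler goes to the island with crate M2 and crate R7.
6. Smuggler goes back to the mainland with crate K2.
7. Smuggler goes to the island with crate K2 and crate R6.

Yes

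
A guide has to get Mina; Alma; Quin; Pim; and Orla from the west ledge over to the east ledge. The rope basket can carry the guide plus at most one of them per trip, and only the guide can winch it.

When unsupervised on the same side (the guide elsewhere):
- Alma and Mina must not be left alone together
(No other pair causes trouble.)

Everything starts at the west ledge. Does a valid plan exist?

1. Guide goes to the east ledge with Mina.
2. Guide goes back to the west ledge alone.
3. Guide goes to the east ledge with Quin.
4. Guide goes back to the west ledge alone.
5. Guide goes to the east ledge with Pim.
6. Guide goes back to the west ledge alone.
7. Guide goes to the east ledge with Orla.
8. Guide goes back to the west ledge alone.
9. Guide goes to the east ledge with Alma.

Yes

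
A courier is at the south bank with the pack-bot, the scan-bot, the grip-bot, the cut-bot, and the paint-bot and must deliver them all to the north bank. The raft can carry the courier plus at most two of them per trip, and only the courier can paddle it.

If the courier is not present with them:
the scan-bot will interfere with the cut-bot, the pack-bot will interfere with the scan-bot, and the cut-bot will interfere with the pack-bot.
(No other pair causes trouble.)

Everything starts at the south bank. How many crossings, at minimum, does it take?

7

Counting alone: the courier can take at most 2 across per trip to the north bank, so moving all 5 needs at least 3 loaded trips out, with a return between consecutive ones — at least 5 crossings.
The safety rule pushes this higher. Following every safe sequence of crossings, the most of the 5 that can be at the north bank as the raft arrives there on crossing 5 is 4 — never all 5.
So no plan with fewer than 7 crossings exists, and this one achieves 7:
1. Courier goes to the north bank with the pack-bot and the scan-bot.
2. Courier goes back to the south bank with the pack-bot.
3. Courier goes to the north bank with the grip-bot and the pack-bot.
4. Courier goes back to the south bank with the pack-bot.
5. Courier goes to the north bank with the pack-bot and the paint-bot.
6. Courier goes back to the south bank with the pack-bot.
7. Courier goes to the north bank with the cut-bot and the pack-bot.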